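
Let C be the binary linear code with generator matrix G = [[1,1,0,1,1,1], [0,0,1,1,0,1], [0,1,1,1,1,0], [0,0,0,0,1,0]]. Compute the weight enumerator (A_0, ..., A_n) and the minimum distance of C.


Weight distribution: A_0 = 1, A_1 = 1, A_2 = 2, A_3 = 6, A_4 = 5, A_5 = 1. Minimum distance d = 1.

Enumerate all 2^4 = 16 messages m ∈ F_2^4.
For each, compute codeword c = mG in F_2^6, then tally its weight.
  m = 0000 → c = 000000, weight = 0.
  m = 1000 → c = 110111, weight = 5.
  m = 0100 → c = 001101, weight = 3.
  m = 1100 → c = 111010, weight = 4.
  m = 0010 → c = 011110, weight = 4.
  m = 1010 → c = 101001, weight = 3.
  m = 0110 → c = 010011, weight = 3.
  m = 1110 → c = 100100, weight = 2.
  m = 0001 → c = 000010, weight = 1.
  m = 1001 → c = 110101, weight = 4.
  m = 0101 → c = 001111, weight = 4.
  m = 1101 → c = 111000, weight = 3.
  m = 0011 → c = 011100, weight = 3.
  m = 1011 → c = 101011, weight = 4.
  m = 0111 → c = 010001, weight = 2.
  m = 1111 → c = 100110, weight = 3.
Tally weights:
  weight 0: 1 codewords.
  weight 1: 1 codewords.
  weight 2: 2 codewords.
  weight 3: 6 codewords.
  weight 4: 5 codewords.
  weight 5: 1 codewords.
Minimum distance d = smallest w > 0 with A_w > 0 = 1.
Sanity: Σ A_w = 16 = 2^4 = 16 ✓.


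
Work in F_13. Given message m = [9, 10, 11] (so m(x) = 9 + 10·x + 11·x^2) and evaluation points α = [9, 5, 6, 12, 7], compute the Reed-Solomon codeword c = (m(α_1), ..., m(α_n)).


c = [2, 9, 10, 10, 7]

Message polynomial: m(x) = 9 + 10·x + 11·x^2 (mod 13).
For each evaluation point α_i, compute m(α_i) mod 13:
  α_1 = 9: Horner steps 11 → 5 → 2, so m(9) = 2.
  α_2 = 5: Horner steps 11 → 0 → 9, so m(5) = 9.
  α_3 = 6: Horner steps 11 → 11 → 10, so m(6) = 10.
  α_4 = 12: Horner steps 11 → 12 → 10, so m(12) = 10.
  α_5 = 7: Horner steps 11 → 9 → 7, so m(7) = 7.
Codeword c = [2, 9, 10, 10, 7] ∈ F_13^5.


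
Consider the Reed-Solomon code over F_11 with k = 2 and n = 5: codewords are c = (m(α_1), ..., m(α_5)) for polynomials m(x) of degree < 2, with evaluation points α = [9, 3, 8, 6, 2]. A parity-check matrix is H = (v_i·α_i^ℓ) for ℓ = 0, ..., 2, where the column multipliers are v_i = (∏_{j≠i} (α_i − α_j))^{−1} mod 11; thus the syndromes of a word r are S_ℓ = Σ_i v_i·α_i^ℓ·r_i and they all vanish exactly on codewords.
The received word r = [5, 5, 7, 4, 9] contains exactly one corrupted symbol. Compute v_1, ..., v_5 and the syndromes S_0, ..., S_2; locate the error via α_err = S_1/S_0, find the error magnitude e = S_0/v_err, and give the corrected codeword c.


S = (7, 8, 6), error at position 1, error magnitude e = 2, c = [3, 5, 7, 4, 9].

Step 1: column multipliers v_i = (∏_{j≠i}(α_i − α_j))^{−1} mod 11.
  i = 1 (α = 9): (9−3)(9−8)(9−6)(9−2) = 6·1·3·7 = 126 ≡ 5, so v_1 = 5^{−1} = 9 (mod 11).
  i = 2 (α = 3): (3−9)(3−8)(3−6)(3−2) = (−6)·(−5)·(−3)·1 = −90 ≡ 9, so v_2 = 9^{−1} = 5 (mod 11).
  i = 3 (α = 8): (8−9)(8−3)(8−6)(8−2) = (−1)·5·2·6 = −60 ≡ 6, so v_3 = 6^{−1} = 2 (mod 11).
  i = 4 (α = 6): (6−9)(6−3)(6−8)(6−2) = (−3)·3·(−2)·4 = 72 ≡ 6, so v_4 = 6^{−1} = 2 (mod 11).
  i = 5 (α = 2): (2−9)(2−3)(2−8)(2−6) = (−7)·(−1)·(−6)·(−4) = 168 ≡ 3, so v_5 = 3^{−1} = 4 (mod 11).
  v = [9, 5, 2, 2, 4].
Step 2: syndromes of r = [5, 5, 7, 4, 9] (all sums mod 11).
  S_0 = Σ v_i r_i = 9·5 + 5·5 + 2·7 + 2·4 + 4·9 = 128 ≡ 7.
  S_1 = Σ v_i α_i r_i = 9·9·5 + 5·3·5 + 2·8·7 + 2·6·4 + 4·2·9 = 712 ≡ 8.
  α_i^2 mod 11 = [4, 9, 9, 3, 4].
  S_2 = Σ v_i α_i^2 r_i = 9·4·5 + 5·9·5 + 2·9·7 + 2·3·4 + 4·4·9 = 699 ≡ 6.
  S = (7, 8, 6) ≠ 0, so r is not a codeword (an error is present).
Step 3: locate the error. For a single error e at position i, S_ℓ = v_i·e·α_i^ℓ, so α_err = S_1/S_0.
  S_0^{−1} = 7^{−1} = 8 (mod 11), so α_err = 8·8 = 64 ≡ 9 = α_1. Error position i = 1.
  Consistency check: S_2/S_1 = 6·7 = 42 ≡ 9 = α_err ✓ (single-error assumption holds).
Step 4: error magnitude e = S_0/v_1 = S_0·∏_{j≠1}(α_1 − α_j) = 7·5 = 35 ≡ 2 (mod 11).
Step 5: correct position 1: c_1 = r_1 − e = 5 − 2 ≡ 3 (mod 11). Hence c = [3, 5, 7, 4, 9].
  Check: interpolating c through the α_i gives m(x) = 6 + 7·x (degree < 2) with m(α_i) = c_i for every i, so c is indeed a codeword.


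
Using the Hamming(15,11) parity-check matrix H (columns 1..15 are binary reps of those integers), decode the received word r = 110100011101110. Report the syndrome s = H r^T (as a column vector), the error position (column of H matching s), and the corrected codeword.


s = (0, 0, 1, 1)^T, error position = 3, corrected codeword c = 111100011101110

Compute s = H r^T mod 2 one row at a time:
  s_1 = 1 + 1 + 1 + 0 + 1 + 1 + 1 + 0 = 6 ≡ 0 (mod 2).
  s_2 = 1 + 0 + 0 + 0 + 1 + 1 + 1 + 0 = 4 ≡ 0 (mod 2).
  s_3 = 1 + 0 + 0 + 0 + 1 + 0 + 1 + 0 = 3 ≡ 1 (mod 2).
  s_4 = 1 + 0 + 0 + 0 + 1 + 0 + 1 + 0 = 3 ≡ 1 (mod 2).
s = (0, 0, 1, 1)^T — this equals column 3 of H (binary 0011), so error is at position 3.
Correct: flip bit 3 of r = 110100011101110 to get c = 111100011101110.


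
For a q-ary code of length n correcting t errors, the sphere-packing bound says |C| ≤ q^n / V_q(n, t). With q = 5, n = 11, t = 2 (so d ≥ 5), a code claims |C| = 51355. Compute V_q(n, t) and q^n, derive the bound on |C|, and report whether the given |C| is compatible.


V_q(n, t) = 925, q^n = 48828125, Hamming bound = 52787, |C| = 51355 ≤ bound (satisfied).

Step 1: Compute V_q(n, t) = Σ_{j=0}^2 C(n, j) (q−1)^j.
  j = 0: C(11,0)·(4)^0 = 1·1 = 1.
  j = 1: C(11,1)·(4)^1 = 11·4 = 44.
  j = 2: C(11,2)·(4)^2 = 55·16 = 880.
  V_q(n, t) = 1 + 44 + 880 = 925.
Step 2: q^n = 5^11 = 48828125.
Step 3: Hamming bound ⌊q^n / V_q(n,t)⌋ = ⌊48828125/925⌋ = 52787.
Step 4: Compare |C| = 51355 to 52787: satisfied.
The claimed |C| lies below the Hamming bound.


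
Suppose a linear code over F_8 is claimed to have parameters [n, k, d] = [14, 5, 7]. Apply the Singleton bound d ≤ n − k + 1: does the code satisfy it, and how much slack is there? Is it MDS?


Singleton RHS = n − k + 1 = 10, slack = 3, bound satisfied, not MDS.

Singleton bound: d ≤ n − k + 1.
Here n = 14, k = 5, so n − k + 1 = 10.
Given d = 7, check d ≤ 10: YES.
Slack = (n − k + 1) − d = 3.
The code is NOT MDS (slack = 3 > 0).
Description: the claimed parameters are [14, 5, 7]_8; such a code would be non-MDS.


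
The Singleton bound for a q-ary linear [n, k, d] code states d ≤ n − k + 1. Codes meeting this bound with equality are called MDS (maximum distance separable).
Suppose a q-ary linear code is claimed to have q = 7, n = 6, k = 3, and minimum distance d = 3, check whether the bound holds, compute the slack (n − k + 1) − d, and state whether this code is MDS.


Singleton RHS = n − k + 1 = 4, slack = 1, bound satisfied, not MDS.

Singleton bound: d ≤ n − k + 1.
Here n = 6, k = 3, so n − k + 1 = 4.
Given d = 3, check d ≤ 4: YES.
Slack = (n − k + 1) − d = 1.
The code is NOT MDS (slack = 1 > 0).
Description: the claimed parameters are [6, 3, 3]_7; such a code would be non-MDS.


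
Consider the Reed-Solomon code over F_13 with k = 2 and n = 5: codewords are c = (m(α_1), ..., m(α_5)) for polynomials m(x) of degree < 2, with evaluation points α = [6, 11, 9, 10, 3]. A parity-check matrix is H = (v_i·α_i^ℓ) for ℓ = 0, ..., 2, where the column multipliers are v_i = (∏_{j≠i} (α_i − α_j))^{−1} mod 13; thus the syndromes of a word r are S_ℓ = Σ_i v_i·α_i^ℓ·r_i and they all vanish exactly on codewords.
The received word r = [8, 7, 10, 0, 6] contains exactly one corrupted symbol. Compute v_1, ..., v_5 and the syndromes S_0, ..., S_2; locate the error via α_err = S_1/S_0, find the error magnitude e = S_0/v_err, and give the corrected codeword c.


S = (1, 10, 9), error at position 4, error magnitude e = 11, c = [8, 7, 10, 2, 6].

Step 1: column multipliers v_i = (∏_{j≠i}(α_i − α_j))^{−1} mod 13.
  i = 1 (α = 6): (6−11)(6−9)(6−10)(6−3) = (−5)·(−3)·(−4)·3 = −180 ≡ 2, so v_1 = 2^{−1} = 7 (mod 13).
  i = 2 (α = 11): (11−6)(11−9)(11−10)(11−3) = 5·2·1·8 = 80 ≡ 2, so v_2 = 2^{−1} = 7 (mod 13).
  i = 3 (α = 9): (9−6)(9−11)(9−10)(9−3) = 3·(−2)·(−1)·6 = 36 ≡ 10, so v_3 = 10^{−1} = 4 (mod 13).
  i = 4 (α = 10): (10−6)(10−11)(10−9)(10−3) = 4·(−1)·1·7 = −28 ≡ 11, so v_4 = 11^{−1} = 6 (mod 13).
  i = 5 (α = 3): (3−6)(3−11)(3−9)(3−10) = (−3)·(−8)·(−6)·(−7) = 1008 ≡ 7, so v_5 = 7^{−1} = 2 (mod 13).
  v = [7, 7, 4, 6, 2].
Step 2: syndromes of r = [8, 7, 10, 0, 6] (all sums mod 13).
  S_0 = Σ v_i r_i = 7·8 + 7·7 + 4·10 + 6·0 + 2·6 = 157 ≡ 1.
  S_1 = Σ v_i α_i r_i = 7·6·8 + 7·11·7 + 4·9·10 + 6·10·0 + 2·3·6 = 1271 ≡ 10.
  α_i^2 mod 13 = [10, 4, 3, 9, 9].
  S_2 = Σ v_i α_i^2 r_i = 7·10·8 + 7·4·7 + 4·3·10 + 6·9·0 + 2·9·6 = 984 ≡ 9.
  S = (1, 10, 9) ≠ 0, so r is not a codeword (an error is present).
Step 3: locate the error. For a single error e at position i, S_ℓ = v_i·e·α_i^ℓ, so α_err = S_1/S_0.
  S_0^{−1} = 1^{−1} = 1 (mod 13), so α_err = 10·1 = 10 ≡ 10 = α_4. Error position i = 4.
  Consistency check: S_2/S_1 = 9·4 = 36 ≡ 10 = α_err ✓ (single-error assumption holds).
Step 4: error magnitude e = S_0/v_4 = S_0·∏_{j≠4}(α_4 − α_j) = 1·11 = 11 ≡ 11 (mod 13).
Step 5: correct position 4: c_4 = r_4 − e = 0 − 11 ≡ 2 (mod 13). Hence c = [8, 7, 10, 2, 6].
  Check: interpolating c through the α_i gives m(x) = 4 + 5·x (degree < 2) with m(α_i) = c_i for every i, so c is indeed a codeword.


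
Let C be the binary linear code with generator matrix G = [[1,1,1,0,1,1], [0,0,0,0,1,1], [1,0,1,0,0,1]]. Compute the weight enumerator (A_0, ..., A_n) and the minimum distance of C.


Weight distribution: A_0 = 1, A_2 = 3, A_3 = 3, A_5 = 1. Minimum distance d = 2.

Enumerate all 2^3 = 8 messages m ∈ F_2^3.
For each, compute codeword c = mG in F_2^6, then tally its weight.
  m = 000 → c = 000000, weight = 0.
  m = 100 → c = 111011, weight = 5.
  m = 010 → c = 000011, weight = 2.
  m = 110 → c = 111000, weight = 3.
  m = 001 → c = 101001, weight = 3.
  m = 101 → c = 010010, weight = 2.
  m = 011 → c = 101010, weight = 3.
  m = 111 → c = 010001, weight = 2.
Tally weights:
  weight 0: 1 codewords.
  weight 2: 3 codewords.
  weight 3: 3 codewords.
  weight 5: 1 codewords.
Minimum distance d = smallest w > 0 with A_w > 0 = 2.
Sanity: Σ A_w = 8 = 2^3 = 8 ✓.


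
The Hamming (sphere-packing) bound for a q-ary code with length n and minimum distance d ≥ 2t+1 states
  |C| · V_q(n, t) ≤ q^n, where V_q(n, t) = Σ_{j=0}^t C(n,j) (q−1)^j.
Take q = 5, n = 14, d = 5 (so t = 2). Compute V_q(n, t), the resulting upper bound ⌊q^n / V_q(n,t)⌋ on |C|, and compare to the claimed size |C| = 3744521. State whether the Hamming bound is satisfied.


V_q(n, t) = 1513, q^n = 6103515625, Hamming bound = 4034048, |C| = 3744521 ≤ bound (satisfied).

Step 1: Compute V_q(n, t) = Σ_{j=0}^2 C(n, j) (q−1)^j.
  j = 0: C(14,0)·(4)^0 = 1·1 = 1.
  j = 1: C(14,1)·(4)^1 = 14·4 = 56.
  j = 2: C(14,2)·(4)^2 = 91·16 = 1456.
  V_q(n, t) = 1 + 56 + 1456 = 1513.
Step 2: q^n = 5^14 = 6103515625.
Step 3: Hamming bound ⌊q^n / V_q(n,t)⌋ = ⌊6103515625/1513⌋ = 4034048.
Step 4: Compare |C| = 3744521 to 4034048: satisfied.
The claimed |C| lies below the Hamming bound.


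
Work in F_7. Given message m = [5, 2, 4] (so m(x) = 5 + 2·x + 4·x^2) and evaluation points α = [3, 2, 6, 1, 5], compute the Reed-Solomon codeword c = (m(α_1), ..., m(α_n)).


c = [5, 4, 0, 4, 3]

Message polynomial: m(x) = 5 + 2·x + 4·x^2 (mod 7).
For each evaluation point α_i, compute m(α_i) mod 7:
  α_1 = 3: Horner steps 4 → 0 → 5, so m(3) = 5.
  α_2 = 2: Horner steps 4 → 3 → 4, so m(2) = 4.
  α_3 = 6: Horner steps 4 → 5 → 0, so m(6) = 0.
  α_4 = 1: Horner steps 4 → 6 → 4, so m(1) = 4.
  α_5 = 5: Horner steps 4 → 1 → 3, so m(5) = 3.
Codeword c = [5, 4, 0, 4, 3] ∈ F_7^5.


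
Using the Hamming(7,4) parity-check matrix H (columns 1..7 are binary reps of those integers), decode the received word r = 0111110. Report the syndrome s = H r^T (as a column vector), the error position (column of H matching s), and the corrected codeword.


s = (1, 1, 0)^T, error position = 6, corrected codeword c = 0111100

Compute s = H r^T mod 2 one row at a time:
  s_1 = 1 + 1 + 1 + 0 = 3 ≡ 1 (mod 2).
  s_2 = 1 + 1 + 1 + 0 = 3 ≡ 1 (mod 2).
  s_3 = 0 + 1 + 1 + 0 = 2 ≡ 0 (mod 2).
s = (1, 1, 0)^T — this equals column 6 of H (binary 110), so error is at position 6.
Correct: flip bit 6 of r = 0111110 to get c = 0111100.


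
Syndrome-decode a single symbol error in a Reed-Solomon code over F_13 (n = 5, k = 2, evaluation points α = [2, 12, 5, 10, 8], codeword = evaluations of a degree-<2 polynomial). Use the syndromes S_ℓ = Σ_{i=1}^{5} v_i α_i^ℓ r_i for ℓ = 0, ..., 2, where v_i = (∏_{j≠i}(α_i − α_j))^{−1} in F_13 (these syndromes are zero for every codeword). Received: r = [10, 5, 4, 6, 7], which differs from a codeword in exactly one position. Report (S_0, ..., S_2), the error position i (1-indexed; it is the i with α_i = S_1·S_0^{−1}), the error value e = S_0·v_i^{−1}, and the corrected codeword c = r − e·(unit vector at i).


S = (8, 1, 5), error at position 3, error magnitude e = 2, c = [10, 5, 2, 6, 7].

Step 1: column multipliers v_i = (∏_{j≠i}(α_i − α_j))^{−1} mod 13.
  i = 1 (α = 2): (2−12)(2−5)(2−10)(2−8) = (−10)·(−3)·(−8)·(−6) = 1440 ≡ 10, so v_1 = 10^{−1} = 4 (mod 13).
  i = 2 (α = 12): (12−2)(12−5)(12−10)(12−8) = 10·7·2·4 = 560 ≡ 1, so v_2 = 1^{−1} = 1 (mod 13).
  i = 3 (α = 5): (5−2)(5−12)(5−10)(5−8) = 3·(−7)·(−5)·(−3) = −315 ≡ 10, so v_3 = 10^{−1} = 4 (mod 13).
  i = 4 (α = 10): (10−2)(10−12)(10−5)(10−8) = 8·(−2)·5·2 = −160 ≡ 9, so v_4 = 9^{−1} = 3 (mod 13).
  i = 5 (α = 8): (8−2)(8−12)(8−5)(8−10) = 6·(−4)·3·(−2) = 144 ≡ 1, so v_5 = 1^{−1} = 1 (mod 13).
  v = [4, 1, 4, 3, 1].
Step 2: syndromes of r = [10, 5, 4, 6, 7] (all sums mod 13).
  S_0 = Σ v_i r_i = 4·10 + 1·5 + 4·4 + 3·6 + 1·7 = 86 ≡ 8.
  S_1 = Σ v_i α_i r_i = 4·2·10 + 1·12·5 + 4·5·4 + 3·10·6 + 1·8·7 = 456 ≡ 1.
  α_i^2 mod 13 = [4, 1, 12, 9, 12].
  S_2 = Σ v_i α_i^2 r_i = 4·4·10 + 1·1·5 + 4·12·4 + 3·9·6 + 1·12·7 = 603 ≡ 5.
  S = (8, 1, 5) ≠ 0, so r is not a codeword (an error is present).
Step 3: locate the error. For a single error e at position i, S_ℓ = v_i·e·α_i^ℓ, so α_err = S_1/S_0.
  S_0^{−1} = 8^{−1} = 5 (mod 13), so α_err = 1·5 = 5 ≡ 5 = α_3. Error position i = 3.
  Consistency check: S_2/S_1 = 5·1 = 5 ≡ 5 = α_err ✓ (single-error assumption holds).
Step 4: error magnitude e = S_0/v_3 = S_0·∏_{j≠3}(α_3 − α_j) = 8·10 = 80 ≡ 2 (mod 13).
Step 5: correct position 3: c_3 = r_3 − e = 4 − 2 ≡ 2 (mod 13). Hence c = [10, 5, 2, 6, 7].
  Check: interpolating c through the α_i gives m(x) = 11 + 6·x (degree < 2) with m(α_i) = c_i for every i, so c is indeed a codeword.


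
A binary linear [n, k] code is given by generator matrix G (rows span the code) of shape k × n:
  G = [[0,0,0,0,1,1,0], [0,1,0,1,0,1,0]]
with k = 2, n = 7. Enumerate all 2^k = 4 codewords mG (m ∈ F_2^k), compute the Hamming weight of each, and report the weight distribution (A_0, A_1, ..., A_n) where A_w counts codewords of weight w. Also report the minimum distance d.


Weight distribution: A_0 = 1, A_2 = 1, A_3 = 2. Minimum distance d = 2.

Enumerate all 2^2 = 4 messages m ∈ F_2^2.
For each, compute codeword c = mG in F_2^7, then tally its weight.
  m = 00 → c = 0000000, weight = 0.
  m = 10 → c = 0000110, weight = 2.
  m = 01 → c = 0101010, weight = 3.
  m = 11 → c = 0101100, weight = 3.
Tally weights:
  weight 0: 1 codewords.
  weight 2: 1 codewords.
  weight 3: 2 codewords.
Minimum distance d = smallest w > 0 with A_w > 0 = 2.
Sanity: Σ A_w = 4 = 2^2 = 4 ✓.


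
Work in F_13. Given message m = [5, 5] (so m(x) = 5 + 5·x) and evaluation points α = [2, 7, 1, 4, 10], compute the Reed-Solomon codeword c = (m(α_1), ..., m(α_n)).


c = [2, 1, 10, 12, 3]

Message polynomial: m(x) = 5 + 5·x (mod 13).
For each evaluation point α_i, compute m(α_i) mod 13:
  α_1 = 2: Horner steps 5 → 2, so m(2) = 2.
  α_2 = 7: Horner steps 5 → 1, so m(7) = 1.
  α_3 = 1: Horner steps 5 → 10, so m(1) = 10.
  α_4 = 4: Horner steps 5 → 12, so m(4) = 12.
  α_5 = 10: Horner steps 5 → 3, so m(10) = 3.
Codeword c = [2, 1, 10, 12, 3] ∈ F_13^5.


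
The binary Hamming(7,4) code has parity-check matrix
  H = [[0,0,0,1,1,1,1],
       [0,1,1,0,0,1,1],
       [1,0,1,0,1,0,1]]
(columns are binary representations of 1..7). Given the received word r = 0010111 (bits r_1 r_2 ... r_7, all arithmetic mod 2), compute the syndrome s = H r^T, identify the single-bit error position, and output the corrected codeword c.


s = (1, 1, 1)^T, error position = 7, corrected codeword c = 0010110

Compute s = H r^T mod 2 one row at a time:
  s_1 = 0 + 1 + 1 + 1 = 3 ≡ 1 (mod 2).
  s_2 = 0 + 1 + 1 + 1 = 3 ≡ 1 (mod 2).
  s_3 = 0 + 1 + 1 + 1 = 3 ≡ 1 (mod 2).
s = (1, 1, 1)^T — this equals column 7 of H (binary 111), so error is at position 7.
Correct: flip bit 7 of r = 0010111 to get c = 0010110.


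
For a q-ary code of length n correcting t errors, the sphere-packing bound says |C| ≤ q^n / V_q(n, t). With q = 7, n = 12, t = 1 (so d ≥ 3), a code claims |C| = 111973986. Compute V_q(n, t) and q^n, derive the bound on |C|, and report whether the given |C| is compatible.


V_q(n, t) = 73, q^n = 13841287201, Hamming bound = 189606673, |C| = 111973986 ≤ bound (satisfied).

Step 1: Compute V_q(n, t) = Σ_{j=0}^1 C(n, j) (q−1)^j.
  j = 0: C(12,0)·(6)^0 = 1·1 = 1.
  j = 1: C(12,1)·(6)^1 = 12·6 = 72.
  V_q(n, t) = 1 + 72 = 73.
Step 2: q^n = 7^12 = 13841287201.
Step 3: Hamming bound ⌊q^n / V_q(n,t)⌋ = ⌊13841287201/73⌋ = 189606673.
Step 4: Compare |C| = 111973986 to 189606673: satisfied.
The claimed |C| lies below the Hamming bound.


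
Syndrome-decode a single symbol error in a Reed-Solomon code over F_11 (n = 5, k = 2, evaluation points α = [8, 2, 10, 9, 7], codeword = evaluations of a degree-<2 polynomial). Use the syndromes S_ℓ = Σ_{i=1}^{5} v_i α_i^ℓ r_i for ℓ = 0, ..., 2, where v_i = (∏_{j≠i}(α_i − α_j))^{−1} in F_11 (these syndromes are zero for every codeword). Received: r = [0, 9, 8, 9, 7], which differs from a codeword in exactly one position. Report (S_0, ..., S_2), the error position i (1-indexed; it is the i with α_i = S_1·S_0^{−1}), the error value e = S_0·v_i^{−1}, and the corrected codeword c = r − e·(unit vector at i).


S = (2, 7, 8), error at position 4, error magnitude e = 5, c = [0, 9, 8, 4, 7].

Step 1: column multipliers v_i = (∏_{j≠i}(α_i − α_j))^{−1} mod 11.
  i = 1 (α = 8): (8−2)(8−10)(8−9)(8−7) = 6·(−2)·(−1)·1 = 12 ≡ 1, so v_1 = 1^{−1} = 1 (mod 11).
  i = 2 (α = 2): (2−8)(2−10)(2−9)(2−7) = (−6)·(−8)·(−7)·(−5) = 1680 ≡ 8, so v_2 = 8^{−1} = 7 (mod 11).
  i = 3 (α = 10): (10−8)(10−2)(10−9)(10−7) = 2·8·1·3 = 48 ≡ 4, so v_3 = 4^{−1} = 3 (mod 11).
  i = 4 (α = 9): (9−8)(9−2)(9−10)(9−7) = 1·7·(−1)·2 = −14 ≡ 8, so v_4 = 8^{−1} = 7 (mod 11).
  i = 5 (α = 7): (7−8)(7−2)(7−10)(7−9) = (−1)·5·(−3)·(−2) = −30 ≡ 3, so v_5 = 3^{−1} = 4 (mod 11).
  v = [1, 7, 3, 7, 4].
Step 2: syndromes of r = [0, 9, 8, 9, 7] (all sums mod 11).
  S_0 = Σ v_i r_i = 1·0 + 7·9 + 3·8 + 7·9 + 4·7 = 178 ≡ 2.
  S_1 = Σ v_i α_i r_i = 1·8·0 + 7·2·9 + 3·10·8 + 7·9·9 + 4·7·7 = 1129 ≡ 7.
  α_i^2 mod 11 = [9, 4, 1, 4, 5].
  S_2 = Σ v_i α_i^2 r_i = 1·9·0 + 7·4·9 + 3·1·8 + 7·4·9 + 4·5·7 = 668 ≡ 8.
  S = (2, 7, 8) ≠ 0, so r is not a codeword (an error is present).
Step 3: locate the error. For a single error e at position i, S_ℓ = v_i·e·α_i^ℓ, so α_err = S_1/S_0.
  S_0^{−1} = 2^{−1} = 6 (mod 11), so α_err = 7·6 = 42 ≡ 9 = α_4. Error position i = 4.
  Consistency check: S_2/S_1 = 8·8 = 64 ≡ 9 = α_err ✓ (single-error assumption holds).
Step 4: error magnitude e = S_0/v_4 = S_0·∏_{j≠4}(α_4 − α_j) = 2·8 = 16 ≡ 5 (mod 11).
Step 5: correct position 4: c_4 = r_4 − e = 9 − 5 ≡ 4 (mod 11). Hence c = [0, 9, 8, 4, 7].
  Check: interpolating c through the α_i gives m(x) = 1 + 4·x (degree < 2) with m(α_i) = c_i for every i, so c is indeed a codeword.


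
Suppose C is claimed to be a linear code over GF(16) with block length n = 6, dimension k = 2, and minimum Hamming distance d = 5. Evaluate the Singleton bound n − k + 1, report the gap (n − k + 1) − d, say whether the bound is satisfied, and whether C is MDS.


Singleton RHS = n − k + 1 = 5, slack = 0, bound satisfied, MDS.

Singleton bound: d ≤ n − k + 1.
Here n = 6, k = 2, so n − k + 1 = 5.
Given d = 5, check d ≤ 5: YES.
Slack = (n − k + 1) − d = 0.
The code is MDS (slack = 0).
Description: the claimed parameters are [6, 2, 5]_16; such a code would be MDS (meets Singleton bound).


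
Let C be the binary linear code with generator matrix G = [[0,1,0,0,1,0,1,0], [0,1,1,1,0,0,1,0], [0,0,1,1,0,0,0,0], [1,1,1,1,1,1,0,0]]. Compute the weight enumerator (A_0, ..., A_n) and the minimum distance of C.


Weight distribution: A_0 = 1, A_1 = 1, A_2 = 2, A_3 = 4, A_4 = 3, A_5 = 3, A_6 = 2. Minimum distance d = 1.

Enumerate all 2^4 = 16 messages m ∈ F_2^4.
For each, compute codeword c = mG in F_2^8, then tally its weight.
  m = 0000 → c = 00000000, weight = 0.
  m = 1000 → c = 01001010, weight = 3.
  m = 0100 → c = 01110010, weight = 4.
  m = 1100 → c = 00111000, weight = 3.
  m = 0010 → c = 00110000, weight = 2.
  m = 1010 → c = 01111010, weight = 5.
  m = 0110 → c = 01000010, weight = 2.
  m = 1110 → c = 00001000, weight = 1.
  m = 0001 → c = 11111100, weight = 6.
  m = 1001 → c = 10110110, weight = 5.
  m = 0101 → c = 10001110, weight = 4.
  m = 1101 → c = 11000100, weight = 3.
  m = 0011 → c = 11001100, weight = 4.
  m = 1011 → c = 10000110, weight = 3.
  m = 0111 → c = 10111110, weight = 6.
  m = 1111 → c = 11110100, weight = 5.
Tally weights:
  weight 0: 1 codewords.
  weight 1: 1 codewords.
  weight 2: 2 codewords.
  weight 3: 4 codewords.
  weight 4: 3 codewords.
  weight 5: 3 codewords.
  weight 6: 2 codewords.
Minimum distance d = smallest w > 0 with A_w > 0 = 1.
Sanity: Σ A_w = 16 = 2^4 = 16 ✓.


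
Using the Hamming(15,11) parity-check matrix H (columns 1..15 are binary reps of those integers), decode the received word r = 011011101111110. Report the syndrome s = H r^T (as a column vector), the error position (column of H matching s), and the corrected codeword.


s = (0, 0, 1, 0)^T, error position = 2, corrected codeword c = 001011101111110

Compute s = H r^T mod 2 one row at a time:
  s_1 = 0 + 1 + 1 + 1 + 1 + 1 + 1 + 0 = 6 ≡ 0 (mod 2).
  s_2 = 0 + 1 + 1 + 1 + 1 + 1 + 1 + 0 = 6 ≡ 0 (mod 2).
  s_3 = 1 + 1 + 1 + 1 + 1 + 1 + 1 + 0 = 7 ≡ 1 (mod 2).
  s_4 = 0 + 1 + 1 + 1 + 1 + 1 + 1 + 0 = 6 ≡ 0 (mod 2).
s = (0, 0, 1, 0)^T — this equals column 2 of H (binary 0010), so error is at position 2.
Correct: flip bit 2 of r = 011011101111110 to get c = 001011101111110.


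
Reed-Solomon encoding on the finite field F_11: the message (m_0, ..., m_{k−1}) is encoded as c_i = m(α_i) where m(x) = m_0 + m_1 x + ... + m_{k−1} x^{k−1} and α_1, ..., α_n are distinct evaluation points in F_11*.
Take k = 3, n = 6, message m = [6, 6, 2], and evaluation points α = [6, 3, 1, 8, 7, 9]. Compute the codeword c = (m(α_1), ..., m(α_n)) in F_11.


c = [4, 9, 3, 6, 3, 2]

Message polynomial: m(x) = 6 + 6·x + 2·x^2 (mod 11).
For each evaluation point α_i, compute m(α_i) mod 11:
  α_1 = 6: Horner steps 2 → 7 → 4, so m(6) = 4.
  α_2 = 3: Horner steps 2 → 1 → 9, so m(3) = 9.
  α_3 = 1: Horner steps 2 → 8 → 3, so m(1) = 3.
  α_4 = 8: Horner steps 2 → 0 → 6, so m(8) = 6.
  α_5 = 7: Horner steps 2 → 9 → 3, so m(7) = 3.
  α_6 = 9: Horner steps 2 → 2 → 2, so m(9) = 2.
Codeword c = [4, 9, 3, 6, 3, 2] ∈ F_11^6.


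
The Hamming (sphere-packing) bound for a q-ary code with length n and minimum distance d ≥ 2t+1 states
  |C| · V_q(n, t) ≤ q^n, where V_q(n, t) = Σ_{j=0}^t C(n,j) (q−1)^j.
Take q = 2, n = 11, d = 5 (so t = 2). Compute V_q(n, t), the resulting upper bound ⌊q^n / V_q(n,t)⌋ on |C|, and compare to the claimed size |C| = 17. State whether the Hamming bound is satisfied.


V_q(n, t) = 67, q^n = 2048, Hamming bound = 30, |C| = 17 ≤ bound (satisfied).

Step 1: Compute V_q(n, t) = Σ_{j=0}^2 C(n, j) (q−1)^j.
  j = 0: C(11,0)·(1)^0 = 1·1 = 1.
  j = 1: C(11,1)·(1)^1 = 11·1 = 11.
  j = 2: C(11,2)·(1)^2 = 55·1 = 55.
  V_q(n, t) = 1 + 11 + 55 = 67.
Step 2: q^n = 2^11 = 2048.
Step 3: Hamming bound ⌊q^n / V_q(n,t)⌋ = ⌊2048/67⌋ = 30.
Step 4: Compare |C| = 17 to 30: satisfied.
The claimed |C| lies below the Hamming bound.


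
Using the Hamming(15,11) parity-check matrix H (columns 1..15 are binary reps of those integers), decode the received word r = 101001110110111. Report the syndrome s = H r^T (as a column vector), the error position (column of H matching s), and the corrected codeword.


s = (0, 1, 1, 0)^T, error position = 6, corrected codeword c = 101000110110111

Compute s = H r^T mod 2 one row at a time:
  s_1 = 1 + 0 + 1 + 1 + 0 + 1 + 1 + 1 = 6 ≡ 0 (mod 2).
  s_2 = 0 + 0 + 1 + 1 + 0 + 1 + 1 + 1 = 5 ≡ 1 (mod 2).
  s_3 = 0 + 1 + 1 + 1 + 1 + 1 + 1 + 1 = 7 ≡ 1 (mod 2).
  s_4 = 1 + 1 + 0 + 1 + 0 + 1 + 1 + 1 = 6 ≡ 0 (mod 2).
s = (0, 1, 1, 0)^T — this equals column 6 of H (binary 0110), so error is at position 6.
Correct: flip bit 6 of r = 101001110110111 to get c = 101000110110111.


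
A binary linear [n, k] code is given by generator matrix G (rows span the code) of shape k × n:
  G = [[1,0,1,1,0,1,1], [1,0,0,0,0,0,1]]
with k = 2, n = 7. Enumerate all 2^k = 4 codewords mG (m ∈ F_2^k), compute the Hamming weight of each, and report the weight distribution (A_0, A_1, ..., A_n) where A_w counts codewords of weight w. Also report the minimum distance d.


Weight distribution: A_0 = 1, A_2 = 1, A_3 = 1, A_5 = 1. Minimum distance d = 2.

Enumerate all 2^2 = 4 messages m ∈ F_2^2.
For each, compute codeword c = mG in F_2^7, then tally its weight.
  m = 00 → c = 0000000, weight = 0.
  m = 10 → c = 1011011, weight = 5.
  m = 01 → c = 1000001, weight = 2.
  m = 11 → c = 0011010, weight = 3.
Tally weights:
  weight 0: 1 codewords.
  weight 2: 1 codewords.
  weight 3: 1 codewords.
  weight 5: 1 codewords.
Minimum distance d = smallest w > 0 with A_w > 0 = 2.
Sanity: Σ A_w = 4 = 2^2 = 4 ✓.


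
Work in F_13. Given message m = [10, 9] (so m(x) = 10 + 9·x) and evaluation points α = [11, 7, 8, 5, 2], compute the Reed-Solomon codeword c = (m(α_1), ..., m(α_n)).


c = [5, 8, 4, 3, 2]

Message polynomial: m(x) = 10 + 9·x (mod 13).
For each evaluation point α_i, compute m(α_i) mod 13:
  α_1 = 11: Horner steps 9 → 5, so m(11) = 5.
  α_2 = 7: Horner steps 9 → 8, so m(7) = 8.
  α_3 = 8: Horner steps 9 → 4, so m(8) = 4.
  α_4 = 5: Horner steps 9 → 3, so m(5) = 3.
  α_5 = 2: Horner steps 9 → 2, so m(2) = 2.
Codeword c = [5, 8, 4, 3, 2] ∈ F_13^5.


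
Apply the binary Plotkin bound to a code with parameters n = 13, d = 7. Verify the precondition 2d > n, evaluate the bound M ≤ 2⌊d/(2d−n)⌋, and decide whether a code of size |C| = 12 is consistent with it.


Plotkin bound M ≤ 14; given |C| = 12 ≤ bound (satisfied).

Check applicability: 2d = 14, n = 13.
2d − n = 1 > 0, so Plotkin applies.
Compute d/(2d−n) = 7/1 ≈ 7.0000.
⌊d/(2d−n)⌋ = 7.
Plotkin bound: M ≤ 2·7 = 14.
Given |C| = 12, check: satisfied.
This |C| is below the Plotkin bound.


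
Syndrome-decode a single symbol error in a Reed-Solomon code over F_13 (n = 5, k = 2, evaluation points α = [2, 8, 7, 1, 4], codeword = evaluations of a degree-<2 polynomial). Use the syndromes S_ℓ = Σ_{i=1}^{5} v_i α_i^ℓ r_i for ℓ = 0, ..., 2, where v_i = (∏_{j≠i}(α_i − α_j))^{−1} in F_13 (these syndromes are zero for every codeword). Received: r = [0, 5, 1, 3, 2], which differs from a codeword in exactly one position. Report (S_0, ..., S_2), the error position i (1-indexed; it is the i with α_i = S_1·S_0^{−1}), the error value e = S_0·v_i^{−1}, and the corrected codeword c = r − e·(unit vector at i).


S = (9, 5, 10), error at position 1, error magnitude e = 6, c = [7, 5, 1, 3, 2].

Step 1: column multipliers v_i = (∏_{j≠i}(α_i − α_j))^{−1} mod 13.
  i = 1 (α = 2): (2−8)(2−7)(2−1)(2−4) = (−6)·(−5)·1·(−2) = −60 ≡ 5, so v_1 = 5^{−1} = 8 (mod 13).
  i = 2 (α = 8): (8−2)(8−7)(8−1)(8−4) = 6·1·7·4 = 168 ≡ 12, so v_2 = 12^{−1} = 12 (mod 13).
  i = 3 (α = 7): (7−2)(7−8)(7−1)(7−4) = 5·(−1)·6·3 = −90 ≡ 1, so v_3 = 1^{−1} = 1 (mod 13).
  i = 4 (α = 1): (1−2)(1−8)(1−7)(1−4) = (−1)·(−7)·(−6)·(−3) = 126 ≡ 9, so v_4 = 9^{−1} = 3 (mod 13).
  i = 5 (α = 4): (4−2)(4−8)(4−7)(4−1) = 2·(−4)·(−3)·3 = 72 ≡ 7, so v_5 = 7^{−1} = 2 (mod 13).
  v = [8, 12, 1, 3, 2].
Step 2: syndromes of r = [0, 5, 1, 3, 2] (all sums mod 13).
  S_0 = Σ v_i r_i = 8·0 + 12·5 + 1·1 + 3·3 + 2·2 = 74 ≡ 9.
  S_1 = Σ v_i α_i r_i = 8·2·0 + 12·8·5 + 1·7·1 + 3·1·3 + 2·4·2 = 512 ≡ 5.
  α_i^2 mod 13 = [4, 12, 10, 1, 3].
  S_2 = Σ v_i α_i^2 r_i = 8·4·0 + 12·12·5 + 1·10·1 + 3·1·3 + 2·3·2 = 751 ≡ 10.
  S = (9, 5, 10) ≠ 0, so r is not a codeword (an error is present).
Step 3: locate the error. For a single error e at position i, S_ℓ = v_i·e·α_i^ℓ, so α_err = S_1/S_0.
  S_0^{−1} = 9^{−1} = 3 (mod 13), so α_err = 5·3 = 15 ≡ 2 = α_1. Error position i = 1.
  Consistency check: S_2/S_1 = 10·8 = 80 ≡ 2 = α_err ✓ (single-error assumption holds).
Step 4: error magnitude e = S_0/v_1 = S_0·∏_{j≠1}(α_1 − α_j) = 9·5 = 45 ≡ 6 (mod 13).
Step 5: correct position 1: c_1 = r_1 − e = 0 − 6 ≡ 7 (mod 13). Hence c = [7, 5, 1, 3, 2].
  Check: interpolating c through the α_i gives m(x) = 12 + 4·x (degree < 2) with m(α_i) = c_i for every i, so c is indeed a codeword.


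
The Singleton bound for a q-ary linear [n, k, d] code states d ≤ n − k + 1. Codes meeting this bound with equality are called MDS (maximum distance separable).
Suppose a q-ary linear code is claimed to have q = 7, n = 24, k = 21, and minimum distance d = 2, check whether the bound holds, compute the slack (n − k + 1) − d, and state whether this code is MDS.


Singleton RHS = n − k + 1 = 4, slack = 2, bound satisfied, not MDS.

Singleton bound: d ≤ n − k + 1.
Here n = 24, k = 21, so n − k + 1 = 4.
Given d = 2, check d ≤ 4: YES.
Slack = (n − k + 1) − d = 2.
The code is NOT MDS (slack = 2 > 0).
Description: the claimed parameters are [24, 21, 2]_7; such a code would be non-MDS.


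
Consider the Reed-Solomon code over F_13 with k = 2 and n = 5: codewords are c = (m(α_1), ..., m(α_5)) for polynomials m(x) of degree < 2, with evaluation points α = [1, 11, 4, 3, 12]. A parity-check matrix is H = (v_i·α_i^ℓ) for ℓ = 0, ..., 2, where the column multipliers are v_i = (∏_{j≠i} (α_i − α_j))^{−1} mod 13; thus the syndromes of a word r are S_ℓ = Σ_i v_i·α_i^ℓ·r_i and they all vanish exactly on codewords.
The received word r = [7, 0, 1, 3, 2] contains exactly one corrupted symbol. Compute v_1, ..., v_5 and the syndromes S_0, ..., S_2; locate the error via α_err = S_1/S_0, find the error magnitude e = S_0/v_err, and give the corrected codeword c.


S = (9, 4, 9), error at position 5, error magnitude e = 4, c = [7, 0, 1, 3, 11].

Step 1: column multipliers v_i = (∏_{j≠i}(α_i − α_j))^{−1} mod 13.
  i = 1 (α = 1): (1−11)(1−4)(1−3)(1−12) = (−10)·(−3)·(−2)·(−11) = 660 ≡ 10, so v_1 = 10^{−1} = 4 (mod 13).
  i = 2 (α = 11): (11−1)(11−4)(11−3)(11−12) = 10·7·8·(−1) = −560 ≡ 12, so v_2 = 12^{−1} = 12 (mod 13).
  i = 3 (α = 4): (4−1)(4−11)(4−3)(4−12) = 3·(−7)·1·(−8) = 168 ≡ 12, so v_3 = 12^{−1} = 12 (mod 13).
  i = 4 (α = 3): (3−1)(3−11)(3−4)(3−12) = 2·(−8)·(−1)·(−9) = −144 ≡ 12, so v_4 = 12^{−1} = 12 (mod 13).
  i = 5 (α = 12): (12−1)(12−11)(12−4)(12−3) = 11·1·8·9 = 792 ≡ 12, so v_5 = 12^{−1} = 12 (mod 13).
  v = [4, 12, 12, 12, 12].
Step 2: syndromes of r = [7, 0, 1, 3, 2] (all sums mod 13).
  S_0 = Σ v_i r_i = 4·7 + 12·0 + 12·1 + 12·3 + 12·2 = 100 ≡ 9.
  S_1 = Σ v_i α_i r_i = 4·1·7 + 12·11·0 + 12·4·1 + 12·3·3 + 12·12·2 = 472 ≡ 4.
  α_i^2 mod 13 = [1, 4, 3, 9, 1].
  S_2 = Σ v_i α_i^2 r_i = 4·1·7 + 12·4·0 + 12·3·1 + 12·9·3 + 12·1·2 = 412 ≡ 9.
  S = (9, 4, 9) ≠ 0, so r is not a codeword (an error is present).
Step 3: locate the error. For a single error e at position i, S_ℓ = v_i·e·α_i^ℓ, so α_err = S_1/S_0.
  S_0^{−1} = 9^{−1} = 3 (mod 13), so α_err = 4·3 = 12 ≡ 12 = α_5. Error position i = 5.
  Consistency check: S_2/S_1 = 9·10 = 90 ≡ 12 = α_err ✓ (single-error assumption holds).
Step 4: error magnitude e = S_0/v_5 = S_0·∏_{j≠5}(α_5 − α_j) = 9·12 = 108 ≡ 4 (mod 13).
Step 5: correct position 5: c_5 = r_5 − e = 2 − 4 ≡ 11 (mod 13). Hence c = [7, 0, 1, 3, 11].
  Check: interpolating c through the α_i gives m(x) = 9 + 11·x (degree < 2) with m(α_i) = c_i for every i, so c is indeed a codeword.


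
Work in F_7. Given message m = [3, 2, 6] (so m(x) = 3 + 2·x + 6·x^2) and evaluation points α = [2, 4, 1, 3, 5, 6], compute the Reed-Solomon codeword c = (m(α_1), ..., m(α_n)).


c = [3, 2, 4, 0, 2, 0]

Message polynomial: m(x) = 3 + 2·x + 6·x^2 (mod 7).
For each evaluation point α_i, compute m(α_i) mod 7:
  α_1 = 2: Horner steps 6 → 0 → 3, so m(2) = 3.
  α_2 = 4: Horner steps 6 → 5 → 2, so m(4) = 2.
  α_3 = 1: Horner steps 6 → 1 → 4, so m(1) = 4.
  α_4 = 3: Horner steps 6 → 6 → 0, so m(3) = 0.
  α_5 = 5: Horner steps 6 → 4 → 2, so m(5) = 2.
  α_6 = 6: Horner steps 6 → 3 → 0, so m(6) = 0.
Codeword c = [3, 2, 4, 0, 2, 0] ∈ F_7^6.


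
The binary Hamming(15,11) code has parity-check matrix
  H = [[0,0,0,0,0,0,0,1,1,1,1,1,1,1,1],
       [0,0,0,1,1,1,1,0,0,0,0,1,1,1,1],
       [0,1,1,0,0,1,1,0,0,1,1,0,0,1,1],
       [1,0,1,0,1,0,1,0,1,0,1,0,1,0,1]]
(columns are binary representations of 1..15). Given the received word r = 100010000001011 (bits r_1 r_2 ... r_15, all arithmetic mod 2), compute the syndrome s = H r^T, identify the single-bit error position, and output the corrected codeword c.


s = (1, 0, 0, 1)^T, error position = 9, corrected codeword c = 100010001001011

Compute s = H r^T mod 2 one row at a time:
  s_1 = 0 + 0 + 0 + 0 + 1 + 0 + 1 + 1 = 3 ≡ 1 (mod 2).
  s_2 = 0 + 1 + 0 + 0 + 1 + 0 + 1 + 1 = 4 ≡ 0 (mod 2).
  s_3 = 0 + 0 + 0 + 0 + 0 + 0 + 1 + 1 = 2 ≡ 0 (mod 2).
  s_4 = 1 + 0 + 1 + 0 + 0 + 0 + 0 + 1 = 3 ≡ 1 (mod 2).
s = (1, 0, 0, 1)^T — this equals column 9 of H (binary 1001), so error is at position 9.
Correct: flip bit 9 of r = 100010000001011 to get c = 100010001001011.


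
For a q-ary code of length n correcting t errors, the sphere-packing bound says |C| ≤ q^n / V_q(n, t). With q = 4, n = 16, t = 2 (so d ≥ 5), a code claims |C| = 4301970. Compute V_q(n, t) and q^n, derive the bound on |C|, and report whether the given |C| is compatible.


V_q(n, t) = 1129, q^n = 4294967296, Hamming bound = 3804222, |C| = 4301970 > bound (violated).

Step 1: Compute V_q(n, t) = Σ_{j=0}^2 C(n, j) (q−1)^j.
  j = 0: C(16,0)·(3)^0 = 1·1 = 1.
  j = 1: C(16,1)·(3)^1 = 16·3 = 48.
  j = 2: C(16,2)·(3)^2 = 120·9 = 1080.
  V_q(n, t) = 1 + 48 + 1080 = 1129.
Step 2: q^n = 4^16 = 4294967296.
Step 3: Hamming bound ⌊q^n / V_q(n,t)⌋ = ⌊4294967296/1129⌋ = 3804222.
Step 4: Compare |C| = 4301970 to 3804222: violated.
The claimed |C| lies above the Hamming bound, so no 4-ary code of length 16 with d ≥ 5 can have 4301970 codewords.


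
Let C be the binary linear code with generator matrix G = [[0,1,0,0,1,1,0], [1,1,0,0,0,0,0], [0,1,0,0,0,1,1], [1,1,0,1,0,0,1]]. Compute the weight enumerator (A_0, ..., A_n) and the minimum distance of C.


Weight distribution: A_0 = 1, A_2 = 4, A_3 = 6, A_4 = 3, A_5 = 2. Minimum distance d = 2.

Enumerate all 2^4 = 16 messages m ∈ F_2^4.
For each, compute codeword c = mG in F_2^7, then tally its weight.
  m = 0000 → c = 0000000, weight = 0.
  m = 1000 → c = 0100110, weight = 3.
  m = 0100 → c = 1100000, weight = 2.
  m = 1100 → c = 1000110, weight = 3.
  m = 0010 → c = 0100011, weight = 3.
  m = 1010 → c = 0000101, weight = 2.
  m = 0110 → c = 1000011, weight = 3.
  m = 1110 → c = 1100101, weight = 4.
  m = 0001 → c = 1101001, weight = 4.
  m = 1001 → c = 1001111, weight = 5.
  m = 0101 → c = 0001001, weight = 2.
  m = 1101 → c = 0101111, weight = 5.
  m = 0011 → c = 1001010, weight = 3.
  m = 1011 → c = 1101100, weight = 4.
  m = 0111 → c = 0101010, weight = 3.
  m = 1111 → c = 0001100, weight = 2.
Tally weights:
  weight 0: 1 codewords.
  weight 2: 4 codewords.
  weight 3: 6 codewords.
  weight 4: 3 codewords.
  weight 5: 2 codewords.
Minimum distance d = smallest w > 0 with A_w > 0 = 2.
Sanity: Σ A_w = 16 = 2^4 = 16 ✓.


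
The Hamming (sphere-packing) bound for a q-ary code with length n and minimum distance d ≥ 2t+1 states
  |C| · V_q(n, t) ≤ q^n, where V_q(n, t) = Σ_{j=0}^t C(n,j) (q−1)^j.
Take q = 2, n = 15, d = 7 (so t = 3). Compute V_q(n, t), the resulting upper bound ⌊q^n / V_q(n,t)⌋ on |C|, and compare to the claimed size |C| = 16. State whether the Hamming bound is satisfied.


V_q(n, t) = 576, q^n = 32768, Hamming bound = 56, |C| = 16 ≤ bound (satisfied).

Step 1: Compute V_q(n, t) = Σ_{j=0}^3 C(n, j) (q−1)^j.
  j = 0: C(15,0)·(1)^0 = 1·1 = 1.
  j = 1: C(15,1)·(1)^1 = 15·1 = 15.
  j = 2: C(15,2)·(1)^2 = 105·1 = 105.
  j = 3: C(15,3)·(1)^3 = 455·1 = 455.
  V_q(n, t) = 1 + 15 + 105 + 455 = 576.
Step 2: q^n = 2^15 = 32768.
Step 3: Hamming bound ⌊q^n / V_q(n,t)⌋ = ⌊32768/576⌋ = 56.
Step 4: Compare |C| = 16 to 56: satisfied.
The claimed |C| lies below the Hamming bound.


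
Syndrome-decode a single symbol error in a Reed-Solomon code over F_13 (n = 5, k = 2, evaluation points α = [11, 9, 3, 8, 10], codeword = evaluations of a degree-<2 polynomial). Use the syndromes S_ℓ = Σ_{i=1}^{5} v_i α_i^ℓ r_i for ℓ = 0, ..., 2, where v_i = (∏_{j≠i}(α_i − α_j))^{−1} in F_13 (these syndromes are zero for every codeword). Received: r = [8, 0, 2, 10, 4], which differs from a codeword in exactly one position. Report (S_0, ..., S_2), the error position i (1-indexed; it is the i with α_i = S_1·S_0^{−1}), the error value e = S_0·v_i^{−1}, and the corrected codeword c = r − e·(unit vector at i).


S = (3, 11, 10), error at position 4, error magnitude e = 1, c = [8, 0, 2, 9, 4].

Step 1: column multipliers v_i = (∏_{j≠i}(α_i − α_j))^{−1} mod 13.
  i = 1 (α = 11): (11−9)(11−3)(11−8)(11−10) = 2·8·3·1 = 48 ≡ 9, so v_1 = 9^{−1} = 3 (mod 13).
  i = 2 (α = 9): (9−11)(9−3)(9−8)(9−10) = (−2)·6·1·(−1) = 12 ≡ 12, so v_2 = 12^{−1} = 12 (mod 13).
  i = 3 (α = 3): (3−11)(3−9)(3−8)(3−10) = (−8)·(−6)·(−5)·(−7) = 1680 ≡ 3, so v_3 = 3^{−1} = 9 (mod 13).
  i = 4 (α = 8): (8−11)(8−9)(8−3)(8−10) = (−3)·(−1)·5·(−2) = −30 ≡ 9, so v_4 = 9^{−1} = 3 (mod 13).
  i = 5 (α = 10): (10−11)(10−9)(10−3)(10−8) = (−1)·1·7·2 = −14 ≡ 12, so v_5 = 12^{−1} = 12 (mod 13).
  v = [3, 12, 9, 3, 12].
Step 2: syndromes of r = [8, 0, 2, 10, 4] (all sums mod 13).
  S_0 = Σ v_i r_i = 3·8 + 12·0 + 9·2 + 3·10 + 12·4 = 120 ≡ 3.
  S_1 = Σ v_i α_i r_i = 3·11·8 + 12·9·0 + 9·3·2 + 3·8·10 + 12·10·4 = 1038 ≡ 11.
  α_i^2 mod 13 = [4, 3, 9, 12, 9].
  S_2 = Σ v_i α_i^2 r_i = 3·4·8 + 12·3·0 + 9·9·2 + 3·12·10 + 12·9·4 = 1050 ≡ 10.
  S = (3, 11, 10) ≠ 0, so r is not a codeword (an error is present).
Step 3: locate the error. For a single error e at position i, S_ℓ = v_i·e·α_i^ℓ, so α_err = S_1/S_0.
  S_0^{−1} = 3^{−1} = 9 (mod 13), so α_err = 11·9 = 99 ≡ 8 = α_4. Error position i = 4.
  Consistency check: S_2/S_1 = 10·6 = 60 ≡ 8 = α_err ✓ (single-error assumption holds).
Step 4: error magnitude e = S_0/v_4 = S_0·∏_{j≠4}(α_4 − α_j) = 3·9 = 27 ≡ 1 (mod 13).
Step 5: correct position 4: c_4 = r_4 − e = 10 − 1 ≡ 9 (mod 13). Hence c = [8, 0, 2, 9, 4].
  Check: interpolating c through the α_i gives m(x) = 3 + 4·x (degree < 2) with m(α_i) = c_i for every i, so c is indeed a codeword.
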